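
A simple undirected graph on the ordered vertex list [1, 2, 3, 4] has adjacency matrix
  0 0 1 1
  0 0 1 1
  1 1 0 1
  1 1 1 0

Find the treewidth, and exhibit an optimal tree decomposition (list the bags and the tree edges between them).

Treewidth 2.
One such decomposition:
Bags: B1 = {2, 3, 4}  B2 = {1, 3, 4}
Tree: B1–B2

Each bag holds 3 vertices, so the decomposition has width 2, which upper-bounds the treewidth. For the lower bound, the 3 vertices {1, 3, 4} are pairwise adjacent, and any tree decomposition puts a clique entirely inside one bag — forcing width ≥ 2. Therefore the treewidth is 2.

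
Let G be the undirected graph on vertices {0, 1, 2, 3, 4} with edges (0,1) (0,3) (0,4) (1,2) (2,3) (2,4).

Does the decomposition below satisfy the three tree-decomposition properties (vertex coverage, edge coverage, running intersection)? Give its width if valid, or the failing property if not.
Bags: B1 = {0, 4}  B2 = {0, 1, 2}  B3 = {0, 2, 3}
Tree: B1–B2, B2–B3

A tree decomposition must satisfy three properties: every vertex lies in some bag; for every edge, both endpoints lie together in some bag; and for every vertex, the bags containing it form a connected subtree. Here edge (2,4) lies in no bag, so the decomposition is invalid.

No — edge (2,4) lies in no bag.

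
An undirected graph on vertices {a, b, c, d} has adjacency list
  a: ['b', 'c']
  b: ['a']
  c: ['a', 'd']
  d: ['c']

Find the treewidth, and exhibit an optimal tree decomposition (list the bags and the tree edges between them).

Each bag holds 2 vertices, so the decomposition has width 1, which upper-bounds the treewidth. Any graph with an edge has treewidth ≥ 1, and G has the edge d–c. Combining the bounds, tw(G) = 1.

Treewidth 1.
One such decomposition:
Bags: B1 = {c, d}  B2 = {a, c}  B3 = {a, b}
Tree: B1–B2, B2–B3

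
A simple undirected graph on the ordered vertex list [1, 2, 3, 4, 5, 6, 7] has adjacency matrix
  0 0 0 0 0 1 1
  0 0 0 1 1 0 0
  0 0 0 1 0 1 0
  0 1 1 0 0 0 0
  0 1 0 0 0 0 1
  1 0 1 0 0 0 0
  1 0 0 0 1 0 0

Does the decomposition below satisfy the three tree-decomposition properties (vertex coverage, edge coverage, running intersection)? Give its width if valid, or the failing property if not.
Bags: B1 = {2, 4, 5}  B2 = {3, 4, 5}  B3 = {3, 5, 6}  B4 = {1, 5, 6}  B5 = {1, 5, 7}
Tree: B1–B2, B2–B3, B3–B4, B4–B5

Yes; width 2.

Vertex coverage: the bags together contain {1, 2, 3, 4, 5, 6, 7}, the full vertex set. Edge coverage: each edge of G has both endpoints in at least one bag. Running intersection: for every vertex, the bags containing it form a connected subtree. All three properties hold, so this is a valid tree decomposition of width max|bag| − 1 = 2, and hence tw(G) ≤ 2.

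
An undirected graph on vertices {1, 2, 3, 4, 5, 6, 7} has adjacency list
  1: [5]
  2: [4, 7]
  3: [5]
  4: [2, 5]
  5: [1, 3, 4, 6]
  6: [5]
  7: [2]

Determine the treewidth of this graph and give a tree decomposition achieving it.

The largest bag has 2 vertices, giving width 1; this decomposition certifies tw(G) ≤ 1. Since G has at least one edge (e.g. 2–4), it is not an edgeless graph, so tw(G) ≥ 1. Combining the bounds, tw(G) = 1.

Treewidth 1.
Bags: B1 = {2, 4}  B2 = {4, 5}  B3 = {1, 5}  B4 = {3, 5}  B5 = {2, 7}  B6 = {5, 6}
Tree: B1–B2, B2–B3, B3–B4, B1–B5, B3–B6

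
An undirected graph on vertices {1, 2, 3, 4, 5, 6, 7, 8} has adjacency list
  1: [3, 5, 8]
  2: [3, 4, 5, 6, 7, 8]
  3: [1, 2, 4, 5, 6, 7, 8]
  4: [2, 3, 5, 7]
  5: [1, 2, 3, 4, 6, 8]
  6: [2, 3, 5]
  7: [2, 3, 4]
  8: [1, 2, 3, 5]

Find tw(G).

3

A width-3 tree decomposition is:
Bags: B1 = {2, 3, 5, 8}  B2 = {2, 3, 4, 5}  B3 = {2, 3, 5, 6}  B4 = {2, 3, 4, 7}  B5 = {1, 3, 5, 8}
Tree: B1–B2, B2–B3, B2–B4, B1–B5
Each bag holds 4 vertices, so the decomposition has width 3, which upper-bounds the treewidth. Conversely, {1, 3, 5, 8} is a clique of size 4, and the vertices of any clique must share a bag in every tree decomposition; so some bag has ≥ 4 vertices and tw(G) ≥ 3. Therefore the treewidth is 3.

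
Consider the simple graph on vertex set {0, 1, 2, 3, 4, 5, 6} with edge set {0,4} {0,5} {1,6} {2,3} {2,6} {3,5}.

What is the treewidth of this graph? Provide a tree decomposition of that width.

Treewidth 1.
One optimal decomposition is:
Bags: B1 = {1, 6}  B2 = {2, 6}  B3 = {2, 3}  B4 = {3, 5}  B5 = {0, 5}  B6 = {0, 4}
Tree: B1–B2, B2–B3, B3–B4, B4–B5, B5–B6

The largest bag has 2 vertices, giving width 1; this decomposition certifies tw(G) ≤ 1. Any graph with an edge has treewidth ≥ 1, and G has the edge 1–6. Hence tw(G) = 1 exactly.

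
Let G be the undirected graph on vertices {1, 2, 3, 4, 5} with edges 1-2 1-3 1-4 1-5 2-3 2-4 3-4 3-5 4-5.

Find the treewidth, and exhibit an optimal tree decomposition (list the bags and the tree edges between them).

Treewidth 3.
Bags: B1 = {1, 2, 3, 4}  B2 = {1, 3, 4, 5}
Tree: B1–B2

Each bag holds 4 vertices, so the decomposition has width 3, which upper-bounds the treewidth. Conversely, {1, 2, 3, 4} is a clique of size 4, and the vertices of any clique must share a bag in every tree decomposition; so some bag has ≥ 4 vertices and tw(G) ≥ 3. Therefore the treewidth is 3.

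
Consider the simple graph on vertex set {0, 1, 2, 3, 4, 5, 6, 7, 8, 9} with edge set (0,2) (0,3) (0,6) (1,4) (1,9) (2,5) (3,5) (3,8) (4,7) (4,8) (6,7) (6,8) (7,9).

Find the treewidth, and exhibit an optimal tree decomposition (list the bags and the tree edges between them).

The largest bag has 3 vertices, giving width 2; this decomposition certifies tw(G) ≤ 2. The edges 1–9–7–4–1 form a cycle, so G is not a tree and its treewidth is at least 2. Hence tw(G) = 2 exactly.

Treewidth 2.
One optimal decomposition is:
Bags: B1 = {1, 4, 9}  B2 = {4, 7, 9}  B3 = {4, 7, 8}  B4 = {6, 7, 8}  B5 = {3, 6, 8}  B6 = {0, 3, 6}  B7 = {0, 3, 5}  B8 = {0, 2, 5}
Tree: B1–B2, B2–B3, B3–B4, B4–B5, B5–B6, B6–B7, B7–B8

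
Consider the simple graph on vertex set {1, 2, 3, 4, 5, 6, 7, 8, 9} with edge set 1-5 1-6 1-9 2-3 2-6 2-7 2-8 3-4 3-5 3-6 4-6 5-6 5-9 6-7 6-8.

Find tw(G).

2

A width-2 tree decomposition is:
Bags: B1 = {2, 3, 6}  B2 = {3, 5, 6}  B3 = {3, 4, 6}  B4 = {2, 6, 7}  B5 = {1, 5, 6}  B6 = {1, 5, 9}  B7 = {2, 6, 8}
Tree: B1–B2, B2–B3, B1–B4, B2–B5, B5–B6, B4–B7
The largest bag has 3 vertices, giving width 2; this decomposition certifies tw(G) ≤ 2. Conversely, {1, 5, 9} is a clique of size 3, and the vertices of any clique must share a bag in every tree decomposition; so some bag has ≥ 3 vertices and tw(G) ≥ 2. Therefore the treewidth is 2.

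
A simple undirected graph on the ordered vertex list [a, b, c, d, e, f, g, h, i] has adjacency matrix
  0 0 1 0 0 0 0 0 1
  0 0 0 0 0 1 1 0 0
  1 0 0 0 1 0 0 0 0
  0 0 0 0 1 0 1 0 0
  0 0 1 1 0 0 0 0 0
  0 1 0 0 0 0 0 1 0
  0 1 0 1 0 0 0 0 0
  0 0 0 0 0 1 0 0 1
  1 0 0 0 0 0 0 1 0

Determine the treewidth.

2

A width-2 tree decomposition is:
Bags: B1 = {a, c, e}  B2 = {a, d, e}  B3 = {a, d, g}  B4 = {a, b, g}  B5 = {a, b, f}  B6 = {a, f, h}  B7 = {a, h, i}
Tree: B1–B2, B2–B3, B3–B4, B4–B5, B5–B6, B6–B7
Every bag has size at most 3, so the width is 3 − 1 = 2 and tw(G) ≤ 2. The edges a–c–e–d–g–b–f–h–i–a form a cycle, so G is not a tree and its treewidth is at least 2. The upper and lower bounds meet at 2, so that is the treewidth.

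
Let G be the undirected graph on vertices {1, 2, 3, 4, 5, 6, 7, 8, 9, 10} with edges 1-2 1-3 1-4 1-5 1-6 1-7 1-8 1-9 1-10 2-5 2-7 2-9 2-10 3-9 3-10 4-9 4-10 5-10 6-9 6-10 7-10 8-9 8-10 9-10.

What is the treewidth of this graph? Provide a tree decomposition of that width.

Treewidth 3.
One optimal decomposition is:
Bags: B1 = {1, 2, 9, 10}  B2 = {1, 3, 9, 10}  B3 = {1, 4, 9, 10}  B4 = {1, 2, 7, 10}  B5 = {1, 8, 9, 10}  B6 = {1, 6, 9, 10}  B7 = {1, 2, 5, 10}
Tree: B1–B2, B2–B3, B1–B4, B3–B5, B3–B6, B1–B7

Every bag has size at most 4, so the width is 4 − 1 = 3 and tw(G) ≤ 3. Conversely, {1, 2, 9, 10} is a clique of size 4, and the vertices of any clique must share a bag in every tree decomposition; so some bag has ≥ 4 vertices and tw(G) ≥ 3. The upper and lower bounds meet at 3, so that is the treewidth.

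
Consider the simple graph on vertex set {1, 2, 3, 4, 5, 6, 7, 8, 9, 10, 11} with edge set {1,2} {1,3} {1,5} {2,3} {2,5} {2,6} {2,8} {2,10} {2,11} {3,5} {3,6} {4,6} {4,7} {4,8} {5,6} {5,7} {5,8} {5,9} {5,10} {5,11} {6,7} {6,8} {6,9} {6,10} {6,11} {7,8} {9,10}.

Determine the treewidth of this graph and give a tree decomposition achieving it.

Treewidth 3.
One optimal decomposition is:
Bags: B1 = {2, 3, 5, 6}  B2 = {2, 5, 6, 8}  B3 = {5, 6, 7, 8}  B4 = {1, 2, 3, 5}  B5 = {2, 5, 6, 10}  B6 = {2, 5, 6, 11}  B7 = {4, 6, 7, 8}  B8 = {5, 6, 9, 10}
Tree: B1–B2, B2–B3, B1–B4, B1–B5, B2–B6, B3–B7, B5–B8

Each bag holds 4 vertices, so the decomposition has width 3, which upper-bounds the treewidth. Conversely, {4, 6, 7, 8} is a clique of size 4, and the vertices of any clique must share a bag in every tree decomposition; so some bag has ≥ 4 vertices and tw(G) ≥ 3. Therefore the treewidth is 3.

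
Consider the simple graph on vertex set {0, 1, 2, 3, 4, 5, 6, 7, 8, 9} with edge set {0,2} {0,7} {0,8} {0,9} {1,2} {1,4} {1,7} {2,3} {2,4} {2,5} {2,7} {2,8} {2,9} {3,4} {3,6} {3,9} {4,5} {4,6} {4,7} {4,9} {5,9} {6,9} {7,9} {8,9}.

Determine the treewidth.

3

A width-3 tree decomposition is:
Bags: B1 = {2, 4, 7, 9}  B2 = {2, 4, 5, 9}  B3 = {0, 2, 7, 9}  B4 = {1, 2, 4, 7}  B5 = {0, 2, 8, 9}  B6 = {2, 3, 4, 9}  B7 = {3, 4, 6, 9}
Tree: B1–B2, B1–B3, B1–B4, B3–B5, B1–B6, B6–B7
The largest bag has 4 vertices, giving width 3; this decomposition certifies tw(G) ≤ 3. Conversely, {1, 2, 4, 7} is a clique of size 4, and the vertices of any clique must share a bag in every tree decomposition; so some bag has ≥ 4 vertices and tw(G) ≥ 3. The upper and lower bounds meet at 3, so that is the treewidth.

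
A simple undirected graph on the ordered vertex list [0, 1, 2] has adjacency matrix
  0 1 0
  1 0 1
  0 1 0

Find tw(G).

A width-1 tree decomposition is:
Bags: B1 = {1, 2}  B2 = {0, 1}
Tree: B1–B2
Each bag holds 2 vertices, so the decomposition has width 1, which upper-bounds the treewidth. G has an edge, so its treewidth is at least 1. Hence tw(G) = 1 exactly.

1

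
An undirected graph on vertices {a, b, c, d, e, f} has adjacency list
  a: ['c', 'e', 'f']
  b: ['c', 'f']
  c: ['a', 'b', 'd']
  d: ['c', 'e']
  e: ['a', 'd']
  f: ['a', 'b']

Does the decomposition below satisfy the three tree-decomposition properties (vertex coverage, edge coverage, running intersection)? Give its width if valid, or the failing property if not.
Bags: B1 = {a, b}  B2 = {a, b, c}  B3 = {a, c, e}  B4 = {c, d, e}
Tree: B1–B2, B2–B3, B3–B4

No — vertex f appears in no bag.

A tree decomposition must satisfy three properties: every vertex lies in some bag; for every edge, both endpoints lie together in some bag; and for every vertex, the bags containing it form a connected subtree. Here vertex f appears in no bag, so the decomposition is invalid.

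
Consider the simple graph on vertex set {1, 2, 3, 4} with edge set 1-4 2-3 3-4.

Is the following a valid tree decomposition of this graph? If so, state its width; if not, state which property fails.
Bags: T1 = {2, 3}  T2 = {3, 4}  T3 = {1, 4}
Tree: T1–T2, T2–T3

Vertex coverage: the bags together contain {1, 2, 3, 4}, the full vertex set. Edge coverage: each edge of G has both endpoints in at least one bag. Running intersection: for every vertex, the bags containing it form a connected subtree. All three properties hold, so this is a valid tree decomposition of width max|bag| − 1 = 1, and hence tw(G) ≤ 1.

Yes; width 1.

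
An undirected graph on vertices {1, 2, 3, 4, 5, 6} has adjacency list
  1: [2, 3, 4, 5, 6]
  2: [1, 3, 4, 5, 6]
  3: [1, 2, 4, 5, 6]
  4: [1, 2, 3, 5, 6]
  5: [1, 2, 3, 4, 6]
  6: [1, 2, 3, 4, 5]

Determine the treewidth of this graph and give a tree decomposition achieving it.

With just one bag of size 6, the width is 6 − 1 = 5, so tw(G) ≤ 5. Conversely, {1, 2, 3, 4, 5, 6} is a clique of size 6, and the vertices of any clique must share a bag in every tree decomposition; so some bag has ≥ 6 vertices and tw(G) ≥ 5. Combining the bounds, tw(G) = 5.

Treewidth 5.
One optimal decomposition is:
Bags: B1 = {1, 2, 3, 4, 5, 6}
Tree: (single bag)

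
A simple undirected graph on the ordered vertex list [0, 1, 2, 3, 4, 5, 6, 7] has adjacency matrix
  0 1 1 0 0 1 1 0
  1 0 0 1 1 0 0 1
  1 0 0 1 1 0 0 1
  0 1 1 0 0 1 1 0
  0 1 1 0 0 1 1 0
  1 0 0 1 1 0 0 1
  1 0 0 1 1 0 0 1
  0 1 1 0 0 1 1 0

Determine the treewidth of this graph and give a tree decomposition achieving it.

The largest bag has 5 vertices, giving width 4; this decomposition certifies tw(G) ≤ 4. For the lower bound: the 5 vertex sets {1,4}, {0,2}, {3,6}, {5}, {7} are disjoint, each induces a connected subgraph, and every pair is joined by at least one edge of G. Contracting each set to a single vertex therefore yields K_{5} as a minor, and since treewidth is minor-monotone, tw(G) ≥ tw(K_{5}) = 4. Hence tw(G) = 4 exactly.

Treewidth 4.
One such decomposition:
Bags: B1 = {1, 2, 4, 5, 6}  B2 = {0, 1, 2, 5, 6}  B3 = {1, 2, 3, 5, 6}  B4 = {1, 2, 5, 6, 7}
Tree: B1–B2, B2–B3, B3–B4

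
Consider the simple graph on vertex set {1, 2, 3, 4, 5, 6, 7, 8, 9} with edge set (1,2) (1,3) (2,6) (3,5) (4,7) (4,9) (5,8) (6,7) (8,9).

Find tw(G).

2

A width-2 tree decomposition is:
Bags: B1 = {4, 6, 7}  B2 = {4, 6, 9}  B3 = {6, 8, 9}  B4 = {5, 6, 8}  B5 = {3, 5, 6}  B6 = {1, 3, 6}  B7 = {1, 2, 6}
Tree: B1–B2, B2–B3, B3–B4, B4–B5, B5–B6, B6–B7
Each bag holds 3 vertices, so the decomposition has width 2, which upper-bounds the treewidth. For the lower bound, G contains the cycle 6–7–4–9–8–5–3–1–2–6, so G is not a forest; only forests have treewidth ≤ 1, hence tw(G) ≥ 2. Hence tw(G) = 2 exactly.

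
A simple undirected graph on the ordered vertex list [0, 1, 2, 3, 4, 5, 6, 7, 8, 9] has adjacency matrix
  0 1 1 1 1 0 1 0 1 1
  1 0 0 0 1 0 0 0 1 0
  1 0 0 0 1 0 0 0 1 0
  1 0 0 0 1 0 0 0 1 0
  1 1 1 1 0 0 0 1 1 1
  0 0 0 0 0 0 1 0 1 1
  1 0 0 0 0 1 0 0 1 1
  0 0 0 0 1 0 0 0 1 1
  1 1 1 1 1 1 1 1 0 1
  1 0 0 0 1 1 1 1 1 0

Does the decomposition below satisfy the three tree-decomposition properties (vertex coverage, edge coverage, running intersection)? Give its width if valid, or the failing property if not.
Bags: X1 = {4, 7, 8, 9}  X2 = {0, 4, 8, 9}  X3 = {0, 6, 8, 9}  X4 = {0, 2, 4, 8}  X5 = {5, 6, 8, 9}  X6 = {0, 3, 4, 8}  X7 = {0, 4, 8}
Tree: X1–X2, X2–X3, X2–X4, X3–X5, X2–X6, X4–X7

A tree decomposition must satisfy three properties: every vertex lies in some bag; for every edge, both endpoints lie together in some bag; and for every vertex, the bags containing it form a connected subtree. Here vertex 1 appears in no bag, so the decomposition is invalid.

No — vertex 1 appears in no bag.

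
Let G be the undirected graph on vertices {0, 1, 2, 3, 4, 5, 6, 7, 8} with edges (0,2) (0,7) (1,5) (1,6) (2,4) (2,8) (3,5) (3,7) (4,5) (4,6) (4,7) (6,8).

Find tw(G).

3

A width-3 tree decomposition is:
Bags: B1 = {0, 2, 7, 8}  B2 = {2, 4, 7, 8}  B3 = {4, 6, 7, 8}  B4 = {3, 4, 6, 7}  B5 = {3, 4, 5, 6}  B6 = {1, 3, 5, 6}
Tree: B1–B2, B2–B3, B3–B4, B4–B5, B5–B6
The largest bag has 4 vertices, giving width 3; this decomposition certifies tw(G) ≤ 3. For the lower bound: the 4 vertex sets {0,2,8}, {7}, {4}, {1,3,5,6} are disjoint, each induces a connected subgraph, and every pair is joined by at least one edge of G. Contracting each set to a single vertex therefore yields K_{4} as a minor, and since treewidth is minor-monotone, tw(G) ≥ tw(K_{4}) = 3. Hence tw(G) = 3 exactly.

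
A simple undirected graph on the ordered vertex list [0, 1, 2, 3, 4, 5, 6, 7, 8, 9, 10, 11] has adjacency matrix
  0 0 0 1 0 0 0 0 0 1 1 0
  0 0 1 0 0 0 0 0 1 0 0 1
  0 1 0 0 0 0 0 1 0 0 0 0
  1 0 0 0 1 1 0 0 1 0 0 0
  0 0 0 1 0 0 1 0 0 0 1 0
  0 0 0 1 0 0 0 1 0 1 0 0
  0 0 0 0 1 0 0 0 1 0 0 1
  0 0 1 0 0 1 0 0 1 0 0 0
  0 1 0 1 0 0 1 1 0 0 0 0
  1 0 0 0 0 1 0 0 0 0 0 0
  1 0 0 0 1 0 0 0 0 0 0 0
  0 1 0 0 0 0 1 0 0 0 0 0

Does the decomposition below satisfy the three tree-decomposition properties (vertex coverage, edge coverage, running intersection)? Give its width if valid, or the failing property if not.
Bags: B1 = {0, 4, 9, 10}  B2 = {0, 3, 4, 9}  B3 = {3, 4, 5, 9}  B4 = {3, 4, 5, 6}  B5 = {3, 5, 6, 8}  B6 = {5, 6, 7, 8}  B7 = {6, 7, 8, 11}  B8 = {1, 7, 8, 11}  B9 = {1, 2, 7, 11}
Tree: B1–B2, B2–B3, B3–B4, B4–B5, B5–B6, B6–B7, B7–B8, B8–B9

Yes; width 3.

Vertex coverage: the bags together contain {0, 1, 2, 3, 4, 5, 6, 7, 8, 9, 10, 11}, the full vertex set. Edge coverage: each edge of G has both endpoints in at least one bag. Running intersection: for every vertex, the bags containing it form a connected subtree. All three properties hold, so this is a valid tree decomposition of width max|bag| − 1 = 3, and hence tw(G) ≤ 3.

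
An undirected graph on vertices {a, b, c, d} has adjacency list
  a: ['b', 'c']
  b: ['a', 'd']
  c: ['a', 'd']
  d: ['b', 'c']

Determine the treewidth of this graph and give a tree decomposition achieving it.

Treewidth 2.
One such decomposition:
Bags: B1 = {a, b, d}  B2 = {a, c, d}
Tree: B1–B2

Each bag holds 3 vertices, so the decomposition has width 2, which upper-bounds the treewidth. For the lower bound, G contains the cycle a–b–d–c–a, so G is not a forest; only forests have treewidth ≤ 1, hence tw(G) ≥ 2. Hence tw(G) = 2 exactly.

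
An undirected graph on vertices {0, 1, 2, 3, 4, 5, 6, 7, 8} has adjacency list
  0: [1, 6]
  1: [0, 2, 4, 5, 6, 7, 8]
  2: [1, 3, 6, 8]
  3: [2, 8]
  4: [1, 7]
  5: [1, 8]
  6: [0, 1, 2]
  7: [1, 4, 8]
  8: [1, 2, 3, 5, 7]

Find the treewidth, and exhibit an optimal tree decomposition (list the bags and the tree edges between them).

Each bag holds 3 vertices, so the decomposition has width 2, which upper-bounds the treewidth. For the lower bound, the 3 vertices {0, 1, 6} are pairwise adjacent, and any tree decomposition puts a clique entirely inside one bag — forcing width ≥ 2. Therefore the treewidth is 2.

Treewidth 2.
One such decomposition:
Bags: B1 = {1, 2, 6}  B2 = {1, 2, 8}  B3 = {1, 7, 8}  B4 = {1, 4, 7}  B5 = {1, 5, 8}  B6 = {2, 3, 8}  B7 = {0, 1, 6}
Tree: B1–B2, B2–B3, B3–B4, B2–B5, B2–B6, B1–B7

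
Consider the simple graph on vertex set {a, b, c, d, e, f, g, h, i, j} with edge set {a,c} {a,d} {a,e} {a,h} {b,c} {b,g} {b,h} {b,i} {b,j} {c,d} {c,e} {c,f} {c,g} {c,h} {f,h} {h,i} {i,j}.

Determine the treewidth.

A width-2 tree decomposition is:
Bags: B1 = {b, c, h}  B2 = {a, c, h}  B3 = {b, h, i}  B4 = {a, c, d}  B5 = {a, c, e}  B6 = {c, f, h}  B7 = {b, i, j}  B8 = {b, c, g}
Tree: B1–B2, B1–B3, B2–B4, B2–B5, B1–B6, B3–B7, B1–B8
Each bag holds 3 vertices, so the decomposition has width 2, which upper-bounds the treewidth. For the lower bound, the 3 vertices {b, i, j} are pairwise adjacent, and any tree decomposition puts a clique entirely inside one bag — forcing width ≥ 2. Combining the bounds, tw(G) = 2.

2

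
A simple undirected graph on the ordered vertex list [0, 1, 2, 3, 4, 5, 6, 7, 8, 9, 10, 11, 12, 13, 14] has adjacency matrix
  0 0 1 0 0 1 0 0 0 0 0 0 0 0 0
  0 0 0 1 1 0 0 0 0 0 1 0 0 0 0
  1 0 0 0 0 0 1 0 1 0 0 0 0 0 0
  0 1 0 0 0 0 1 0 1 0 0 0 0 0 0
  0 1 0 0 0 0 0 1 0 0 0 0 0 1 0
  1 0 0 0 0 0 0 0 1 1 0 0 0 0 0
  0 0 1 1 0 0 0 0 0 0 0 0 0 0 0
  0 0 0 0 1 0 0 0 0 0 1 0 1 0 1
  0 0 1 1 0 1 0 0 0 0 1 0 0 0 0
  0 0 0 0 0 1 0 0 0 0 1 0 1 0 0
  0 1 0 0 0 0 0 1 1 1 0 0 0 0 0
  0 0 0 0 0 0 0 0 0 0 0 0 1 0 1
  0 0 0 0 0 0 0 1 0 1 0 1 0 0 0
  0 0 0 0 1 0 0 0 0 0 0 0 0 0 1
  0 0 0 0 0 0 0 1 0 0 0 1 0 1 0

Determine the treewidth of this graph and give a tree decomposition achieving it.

Treewidth 3.
Bags: B1 = {0, 2, 3, 6}  B2 = {0, 2, 3, 8}  B3 = {0, 3, 5, 8}  B4 = {1, 3, 5, 8}  B5 = {1, 5, 8, 10}  B6 = {1, 5, 9, 10}  B7 = {1, 4, 9, 10}  B8 = {4, 7, 9, 10}  B9 = {4, 7, 9, 12}  B10 = {4, 7, 12, 13}  B11 = {7, 12, 13, 14}  B12 = {11, 12, 13, 14}
Tree: B1–B2, B2–B3, B3–B4, B4–B5, B5–B6, B6–B7, B7–B8, B8–B9, B9–B10, B10–B11, B11–B12

The largest bag has 4 vertices, giving width 3; this decomposition certifies tw(G) ≤ 3. For the lower bound: the 4 vertex sets {0,2,6}, {3}, {8}, {1,5,9,10} are disjoint, each induces a connected subgraph, and every pair is joined by at least one edge of G. Contracting each set to a single vertex therefore yields K_{4} as a minor, and since treewidth is minor-monotone, tw(G) ≥ tw(K_{4}) = 3. Combining the bounds, tw(G) = 3.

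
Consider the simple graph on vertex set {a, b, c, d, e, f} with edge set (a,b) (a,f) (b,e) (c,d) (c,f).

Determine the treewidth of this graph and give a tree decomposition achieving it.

Treewidth 1.
One such decomposition:
Bags: B1 = {c, d}  B2 = {c, f}  B3 = {a, f}  B4 = {a, b}  B5 = {b, e}
Tree: B1–B2, B2–B3, B3–B4, B4–B5

The largest bag has 2 vertices, giving width 1; this decomposition certifies tw(G) ≤ 1. Any graph with an edge has treewidth ≥ 1, and G has the edge d–c. Hence tw(G) = 1 exactly.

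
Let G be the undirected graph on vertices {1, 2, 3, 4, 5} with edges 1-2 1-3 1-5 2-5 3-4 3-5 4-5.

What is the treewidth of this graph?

2

A width-2 tree decomposition is:
Bags: B1 = {1, 3, 5}  B2 = {3, 4, 5}  B3 = {1, 2, 5}
Tree: B1–B2, B1–B3
Every bag has size at most 3, so the width is 3 − 1 = 2 and tw(G) ≤ 2. On the other hand G contains the 3-clique {1, 2, 5}. A clique must lie in a single bag of any decomposition, so no decomposition can have width below 2. Combining the bounds, tw(G) = 2.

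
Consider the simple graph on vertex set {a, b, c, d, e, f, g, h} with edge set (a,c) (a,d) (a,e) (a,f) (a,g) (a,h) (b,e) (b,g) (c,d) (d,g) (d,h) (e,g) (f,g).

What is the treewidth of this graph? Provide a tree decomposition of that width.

Every bag has size at most 3, so the width is 3 − 1 = 2 and tw(G) ≤ 2. For the lower bound, the 3 vertices {a, d, g} are pairwise adjacent, and any tree decomposition puts a clique entirely inside one bag — forcing width ≥ 2. The upper and lower bounds meet at 2, so that is the treewidth.

Treewidth 2.
One optimal decomposition is:
Bags: B1 = {a, d, g}  B2 = {a, e, g}  B3 = {a, d, h}  B4 = {a, f, g}  B5 = {a, c, d}  B6 = {b, e, g}
Tree: B1–B2, B1–B3, B2–B4, B3–B5, B2–B6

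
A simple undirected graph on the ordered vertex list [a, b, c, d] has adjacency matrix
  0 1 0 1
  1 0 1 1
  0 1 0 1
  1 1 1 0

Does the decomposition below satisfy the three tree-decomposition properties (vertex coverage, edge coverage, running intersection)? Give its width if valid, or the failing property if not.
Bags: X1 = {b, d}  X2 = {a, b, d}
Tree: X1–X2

No — vertex c appears in no bag.

A tree decomposition must satisfy three properties: every vertex lies in some bag; for every edge, both endpoints lie together in some bag; and for every vertex, the bags containing it form a connected subtree. Here vertex c appears in no bag, so the decomposition is invalid.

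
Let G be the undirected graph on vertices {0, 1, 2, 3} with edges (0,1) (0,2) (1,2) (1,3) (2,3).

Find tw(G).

A width-2 tree decomposition is:
Bags: B1 = {1, 2, 3}  B2 = {0, 1, 2}
Tree: B1–B2
The largest bag has 3 vertices, giving width 2; this decomposition certifies tw(G) ≤ 2. On the other hand G contains the 3-clique {0, 1, 2}. A clique must lie in a single bag of any decomposition, so no decomposition can have width below 2. Combining the bounds, tw(G) = 2.

2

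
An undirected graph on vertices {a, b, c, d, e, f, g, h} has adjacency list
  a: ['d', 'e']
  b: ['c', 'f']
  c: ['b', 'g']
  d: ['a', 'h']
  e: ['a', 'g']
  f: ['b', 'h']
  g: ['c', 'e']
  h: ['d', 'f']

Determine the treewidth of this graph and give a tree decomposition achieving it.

Each bag holds 3 vertices, so the decomposition has width 2, which upper-bounds the treewidth. For the lower bound, G contains the cycle d–h–f–b–c–g–e–a–d, so G is not a forest; only forests have treewidth ≤ 1, hence tw(G) ≥ 2. Therefore the treewidth is 2.

Treewidth 2.
Bags: B1 = {d, f, h}  B2 = {b, d, f}  B3 = {b, c, d}  B4 = {c, d, g}  B5 = {d, e, g}  B6 = {a, d, e}
Tree: B1–B2, B2–B3, B3–B4, B4–B5, B5–B6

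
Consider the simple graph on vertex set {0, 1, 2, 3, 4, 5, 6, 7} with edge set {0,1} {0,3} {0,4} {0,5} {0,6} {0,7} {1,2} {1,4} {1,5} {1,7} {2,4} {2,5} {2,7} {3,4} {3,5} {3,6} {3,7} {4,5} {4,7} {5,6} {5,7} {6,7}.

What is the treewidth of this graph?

A width-4 tree decomposition is:
Bags: B1 = {0, 3, 5, 6, 7}  B2 = {0, 3, 4, 5, 7}  B3 = {0, 1, 4, 5, 7}  B4 = {1, 2, 4, 5, 7}
Tree: B1–B2, B2–B3, B3–B4
The largest bag has 5 vertices, giving width 4; this decomposition certifies tw(G) ≤ 4. For the lower bound, the 5 vertices {0, 1, 4, 5, 7} are pairwise adjacent, and any tree decomposition puts a clique entirely inside one bag — forcing width ≥ 4. Hence tw(G) = 4 exactly.

4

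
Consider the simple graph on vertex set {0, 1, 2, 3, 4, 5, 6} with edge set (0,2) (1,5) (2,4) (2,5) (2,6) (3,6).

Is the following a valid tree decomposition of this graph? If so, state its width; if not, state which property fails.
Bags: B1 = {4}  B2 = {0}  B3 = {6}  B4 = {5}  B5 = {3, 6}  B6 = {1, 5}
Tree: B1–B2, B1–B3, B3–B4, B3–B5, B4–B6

A tree decomposition must satisfy three properties: every vertex lies in some bag; for every edge, both endpoints lie together in some bag; and for every vertex, the bags containing it form a connected subtree. Here vertex 2 appears in no bag, so the decomposition is invalid.

No — vertex 2 appears in no bag.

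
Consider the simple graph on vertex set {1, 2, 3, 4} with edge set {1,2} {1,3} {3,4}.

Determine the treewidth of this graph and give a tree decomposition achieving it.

The largest bag has 2 vertices, giving width 1; this decomposition certifies tw(G) ≤ 1. G has an edge, so its treewidth is at least 1. Combining the bounds, tw(G) = 1.

Treewidth 1.
One such decomposition:
Bags: B1 = {3, 4}  B2 = {1, 3}  B3 = {1, 2}
Tree: B1–B2, B2–B3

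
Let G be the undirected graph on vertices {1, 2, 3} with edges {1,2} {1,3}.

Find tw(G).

1

A width-1 tree decomposition is:
Bags: B1 = {1, 2}  B2 = {1, 3}
Tree: B1–B2
Each bag holds 2 vertices, so the decomposition has width 1, which upper-bounds the treewidth. Any graph with an edge has treewidth ≥ 1, and G has the edge 2–1. Hence tw(G) = 1 exactly.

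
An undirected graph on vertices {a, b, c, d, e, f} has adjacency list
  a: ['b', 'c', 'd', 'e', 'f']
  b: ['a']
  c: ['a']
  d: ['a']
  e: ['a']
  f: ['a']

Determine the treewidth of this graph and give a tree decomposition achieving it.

Each bag holds 2 vertices, so the decomposition has width 1, which upper-bounds the treewidth. Any graph with an edge has treewidth ≥ 1, and G has the edge e–a. Combining the bounds, tw(G) = 1.

Treewidth 1.
One optimal decomposition is:
Bags: B1 = {a, e}  B2 = {a, f}  B3 = {a, d}  B4 = {a, c}  B5 = {a, b}
Tree: B1–B2, B2–B3, B1–B4, B4–B5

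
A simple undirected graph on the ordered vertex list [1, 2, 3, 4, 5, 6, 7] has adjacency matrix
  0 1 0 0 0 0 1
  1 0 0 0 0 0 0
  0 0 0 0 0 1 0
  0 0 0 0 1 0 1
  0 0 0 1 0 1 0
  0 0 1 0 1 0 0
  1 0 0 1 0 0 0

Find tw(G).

A width-1 tree decomposition is:
Bags: B1 = {1, 2}  B2 = {1, 7}  B3 = {4, 7}  B4 = {4, 5}  B5 = {5, 6}  B6 = {3, 6}
Tree: B1–B2, B2–B3, B3–B4, B4–B5, B5–B6
Every bag has size at most 2, so the width is 2 − 1 = 1 and tw(G) ≤ 1. Any graph with an edge has treewidth ≥ 1, and G has the edge 2–1. Combining the bounds, tw(G) = 1.

1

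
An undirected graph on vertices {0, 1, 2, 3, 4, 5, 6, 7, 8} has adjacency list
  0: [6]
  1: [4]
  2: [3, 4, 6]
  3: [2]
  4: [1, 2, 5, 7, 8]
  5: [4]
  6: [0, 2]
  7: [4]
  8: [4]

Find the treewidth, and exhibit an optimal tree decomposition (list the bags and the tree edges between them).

The largest bag has 2 vertices, giving width 1; this decomposition certifies tw(G) ≤ 1. G has an edge, so its treewidth is at least 1. The upper and lower bounds meet at 1, so that is the treewidth.

Treewidth 1.
Bags: B1 = {2, 4}  B2 = {4, 7}  B3 = {4, 5}  B4 = {2, 3}  B5 = {4, 8}  B6 = {1, 4}  B7 = {2, 6}  B8 = {0, 6}
Tree: B1–B2, B1–B3, B1–B4, B2–B5, B3–B6, B4–B7, B7–B8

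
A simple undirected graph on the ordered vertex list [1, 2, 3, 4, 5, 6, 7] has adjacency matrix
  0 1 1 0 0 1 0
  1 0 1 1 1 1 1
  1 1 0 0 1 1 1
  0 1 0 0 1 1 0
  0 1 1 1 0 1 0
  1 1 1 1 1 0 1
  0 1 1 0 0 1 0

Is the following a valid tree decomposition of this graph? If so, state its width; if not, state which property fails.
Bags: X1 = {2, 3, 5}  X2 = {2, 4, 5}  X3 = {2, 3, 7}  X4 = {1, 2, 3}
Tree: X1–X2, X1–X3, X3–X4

No — vertex 6 appears in no bag.

A tree decomposition must satisfy three properties: every vertex lies in some bag; for every edge, both endpoints lie together in some bag; and for every vertex, the bags containing it form a connected subtree. Here vertex 6 appears in no bag, so the decomposition is invalid.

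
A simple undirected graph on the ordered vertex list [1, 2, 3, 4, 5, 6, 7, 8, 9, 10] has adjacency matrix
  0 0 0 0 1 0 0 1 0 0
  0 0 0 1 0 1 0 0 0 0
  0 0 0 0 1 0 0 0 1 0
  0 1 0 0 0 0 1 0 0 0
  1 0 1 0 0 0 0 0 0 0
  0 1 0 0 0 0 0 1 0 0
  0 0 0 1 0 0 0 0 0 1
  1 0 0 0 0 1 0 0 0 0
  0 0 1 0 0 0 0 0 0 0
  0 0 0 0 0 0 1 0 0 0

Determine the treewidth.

A width-1 tree decomposition is:
Bags: B1 = {7, 10}  B2 = {4, 7}  B3 = {2, 4}  B4 = {2, 6}  B5 = {6, 8}  B6 = {1, 8}  B7 = {1, 5}  B8 = {3, 5}  B9 = {3, 9}
Tree: B1–B2, B2–B3, B3–B4, B4–B5, B5–B6, B6–B7, B7–B8, B8–B9
Every bag has size at most 2, so the width is 2 − 1 = 1 and tw(G) ≤ 1. Since G has at least one edge (e.g. 10–7), it is not an edgeless graph, so tw(G) ≥ 1. The upper and lower bounds meet at 1, so that is the treewidth.

1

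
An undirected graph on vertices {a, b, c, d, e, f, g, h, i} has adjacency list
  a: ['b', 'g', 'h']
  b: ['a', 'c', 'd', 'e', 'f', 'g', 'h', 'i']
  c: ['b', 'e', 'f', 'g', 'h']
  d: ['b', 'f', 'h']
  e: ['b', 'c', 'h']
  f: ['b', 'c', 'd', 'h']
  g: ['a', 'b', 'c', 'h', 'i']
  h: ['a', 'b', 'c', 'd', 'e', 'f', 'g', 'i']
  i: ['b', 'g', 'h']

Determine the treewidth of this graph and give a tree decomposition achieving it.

Treewidth 3.
One such decomposition:
Bags: B1 = {b, c, f, h}  B2 = {b, c, g, h}  B3 = {b, g, h, i}  B4 = {a, b, g, h}  B5 = {b, c, e, h}  B6 = {b, d, f, h}
Tree: B1–B2, B2–B3, B3–B4, B2–B5, B1–B6

Every bag has size at most 4, so the width is 4 − 1 = 3 and tw(G) ≤ 3. For the lower bound, the 4 vertices {b, d, f, h} are pairwise adjacent, and any tree decomposition puts a clique entirely inside one bag — forcing width ≥ 3. Combining the bounds, tw(G) = 3.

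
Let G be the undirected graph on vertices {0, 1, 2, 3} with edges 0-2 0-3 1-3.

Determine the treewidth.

A width-1 tree decomposition is:
Bags: B1 = {1, 3}  B2 = {0, 3}  B3 = {0, 2}
Tree: B1–B2, B2–B3
The largest bag has 2 vertices, giving width 1; this decomposition certifies tw(G) ≤ 1. G has an edge, so its treewidth is at least 1. Therefore the treewidth is 1.

1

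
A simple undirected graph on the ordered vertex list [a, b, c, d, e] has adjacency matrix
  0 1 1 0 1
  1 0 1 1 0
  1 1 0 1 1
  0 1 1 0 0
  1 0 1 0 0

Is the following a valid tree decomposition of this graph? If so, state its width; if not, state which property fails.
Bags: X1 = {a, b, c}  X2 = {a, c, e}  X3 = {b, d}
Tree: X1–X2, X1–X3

A tree decomposition must satisfy three properties: every vertex lies in some bag; for every edge, both endpoints lie together in some bag; and for every vertex, the bags containing it form a connected subtree. Here edge (c,d) lies in no bag, so the decomposition is invalid.

No — edge (c,d) lies in no bag.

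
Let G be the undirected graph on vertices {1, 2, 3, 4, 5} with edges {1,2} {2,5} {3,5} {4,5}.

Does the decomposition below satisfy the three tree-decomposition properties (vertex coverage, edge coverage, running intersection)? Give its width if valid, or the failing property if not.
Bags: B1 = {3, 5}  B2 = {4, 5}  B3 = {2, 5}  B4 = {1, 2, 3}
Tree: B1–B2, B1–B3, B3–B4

A tree decomposition must satisfy three properties: every vertex lies in some bag; for every edge, both endpoints lie together in some bag; and for every vertex, the bags containing it form a connected subtree. Here bags containing vertex 3 are not connected in the tree, so the decomposition is invalid.

No — bags containing vertex 3 are not connected in the tree.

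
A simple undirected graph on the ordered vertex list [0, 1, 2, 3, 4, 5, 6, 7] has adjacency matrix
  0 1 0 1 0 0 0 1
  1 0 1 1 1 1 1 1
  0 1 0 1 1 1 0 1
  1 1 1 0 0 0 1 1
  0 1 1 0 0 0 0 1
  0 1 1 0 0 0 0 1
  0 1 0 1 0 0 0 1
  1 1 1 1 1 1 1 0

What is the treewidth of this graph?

3

A width-3 tree decomposition is:
Bags: B1 = {1, 2, 3, 7}  B2 = {1, 3, 6, 7}  B3 = {0, 1, 3, 7}  B4 = {1, 2, 5, 7}  B5 = {1, 2, 4, 7}
Tree: B1–B2, B1–B3, B1–B4, B4–B5
Every bag has size at most 4, so the width is 4 − 1 = 3 and tw(G) ≤ 3. Conversely, {0, 1, 3, 7} is a clique of size 4, and the vertices of any clique must share a bag in every tree decomposition; so some bag has ≥ 4 vertices and tw(G) ≥ 3. Combining the bounds, tw(G) = 3.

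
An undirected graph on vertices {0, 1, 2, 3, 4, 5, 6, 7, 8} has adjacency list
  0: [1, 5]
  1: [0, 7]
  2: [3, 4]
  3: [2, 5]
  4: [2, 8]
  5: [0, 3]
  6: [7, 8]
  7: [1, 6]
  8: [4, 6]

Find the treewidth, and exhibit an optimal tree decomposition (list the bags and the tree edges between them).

Each bag holds 3 vertices, so the decomposition has width 2, which upper-bounds the treewidth. For the lower bound, G contains the cycle 6–7–1–0–5–3–2–4–8–6, so G is not a forest; only forests have treewidth ≤ 1, hence tw(G) ≥ 2. Combining the bounds, tw(G) = 2.

Treewidth 2.
One such decomposition:
Bags: B1 = {1, 6, 7}  B2 = {0, 1, 6}  B3 = {0, 5, 6}  B4 = {3, 5, 6}  B5 = {2, 3, 6}  B6 = {2, 4, 6}  B7 = {4, 6, 8}
Tree: B1–B2, B2–B3, B3–B4, B4–B5, B5–B6, B6–B7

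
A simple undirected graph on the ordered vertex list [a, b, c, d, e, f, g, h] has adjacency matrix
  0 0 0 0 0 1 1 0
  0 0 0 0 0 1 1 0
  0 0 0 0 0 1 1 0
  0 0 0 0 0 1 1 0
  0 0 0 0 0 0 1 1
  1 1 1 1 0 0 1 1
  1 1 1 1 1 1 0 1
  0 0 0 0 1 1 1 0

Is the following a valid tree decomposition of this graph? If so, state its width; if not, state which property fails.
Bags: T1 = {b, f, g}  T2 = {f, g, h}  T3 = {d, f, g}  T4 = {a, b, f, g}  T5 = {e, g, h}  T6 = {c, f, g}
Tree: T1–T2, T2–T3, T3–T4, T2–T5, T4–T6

No — bags containing vertex b are not connected in the tree.

A tree decomposition must satisfy three properties: every vertex lies in some bag; for every edge, both endpoints lie together in some bag; and for every vertex, the bags containing it form a connected subtree. Here bags containing vertex b are not connected in the tree, so the decomposition is invalid.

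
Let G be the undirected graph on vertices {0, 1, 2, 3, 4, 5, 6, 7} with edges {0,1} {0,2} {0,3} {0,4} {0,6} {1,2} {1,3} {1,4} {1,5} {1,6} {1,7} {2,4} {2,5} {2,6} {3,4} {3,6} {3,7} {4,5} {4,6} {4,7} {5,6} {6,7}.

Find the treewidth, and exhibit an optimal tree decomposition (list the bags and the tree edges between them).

Treewidth 4.
One optimal decomposition is:
Bags: B1 = {1, 3, 4, 6, 7}  B2 = {0, 1, 3, 4, 6}  B3 = {0, 1, 2, 4, 6}  B4 = {1, 2, 4, 5, 6}
Tree: B1–B2, B2–B3, B3–B4

Every bag has size at most 5, so the width is 5 − 1 = 4 and tw(G) ≤ 4. Conversely, {0, 1, 2, 4, 6} is a clique of size 5, and the vertices of any clique must share a bag in every tree decomposition; so some bag has ≥ 5 vertices and tw(G) ≥ 4. The upper and lower bounds meet at 4, so that is the treewidth.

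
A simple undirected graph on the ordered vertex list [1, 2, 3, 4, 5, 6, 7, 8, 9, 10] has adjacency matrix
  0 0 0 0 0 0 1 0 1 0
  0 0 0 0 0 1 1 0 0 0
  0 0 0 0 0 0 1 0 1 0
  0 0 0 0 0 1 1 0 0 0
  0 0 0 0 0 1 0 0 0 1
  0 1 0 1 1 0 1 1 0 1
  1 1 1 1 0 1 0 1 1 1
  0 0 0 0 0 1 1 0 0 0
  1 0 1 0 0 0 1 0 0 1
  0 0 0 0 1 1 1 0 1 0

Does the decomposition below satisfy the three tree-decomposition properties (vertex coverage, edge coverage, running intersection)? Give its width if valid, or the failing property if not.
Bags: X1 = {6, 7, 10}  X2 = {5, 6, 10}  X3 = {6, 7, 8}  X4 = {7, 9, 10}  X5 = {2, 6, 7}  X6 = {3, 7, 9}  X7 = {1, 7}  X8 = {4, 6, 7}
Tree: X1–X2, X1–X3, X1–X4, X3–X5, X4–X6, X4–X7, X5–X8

A tree decomposition must satisfy three properties: every vertex lies in some bag; for every edge, both endpoints lie together in some bag; and for every vertex, the bags containing it form a connected subtree. Here edge (9,1) lies in no bag, so the decomposition is invalid.

No — edge (9,1) lies in no bag.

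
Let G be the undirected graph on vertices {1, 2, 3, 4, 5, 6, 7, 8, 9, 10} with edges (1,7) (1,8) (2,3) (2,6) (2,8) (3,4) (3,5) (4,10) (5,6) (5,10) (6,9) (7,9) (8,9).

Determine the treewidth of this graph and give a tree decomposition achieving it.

Every bag has size at most 3, so the width is 3 − 1 = 2 and tw(G) ≤ 2. For the lower bound, G contains the cycle 7–1–8–9–7, so G is not a forest; only forests have treewidth ≤ 1, hence tw(G) ≥ 2. Therefore the treewidth is 2.

Treewidth 2.
Bags: B1 = {1, 7, 9}  B2 = {1, 8, 9}  B3 = {6, 8, 9}  B4 = {2, 6, 8}  B5 = {2, 5, 6}  B6 = {2, 3, 5}  B7 = {3, 5, 10}  B8 = {3, 4, 10}
Tree: B1–B2, B2–B3, B3–B4, B4–B5, B5–B6, B6–B7, B7–B8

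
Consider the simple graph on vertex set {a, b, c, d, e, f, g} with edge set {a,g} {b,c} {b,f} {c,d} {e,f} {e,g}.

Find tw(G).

A width-1 tree decomposition is:
Bags: B1 = {c, d}  B2 = {b, c}  B3 = {b, f}  B4 = {e, f}  B5 = {e, g}  B6 = {a, g}
Tree: B1–B2, B2–B3, B3–B4, B4–B5, B5–B6
The largest bag has 2 vertices, giving width 1; this decomposition certifies tw(G) ≤ 1. Since G has at least one edge (e.g. d–c), it is not an edgeless graph, so tw(G) ≥ 1. Hence tw(G) = 1 exactly.

1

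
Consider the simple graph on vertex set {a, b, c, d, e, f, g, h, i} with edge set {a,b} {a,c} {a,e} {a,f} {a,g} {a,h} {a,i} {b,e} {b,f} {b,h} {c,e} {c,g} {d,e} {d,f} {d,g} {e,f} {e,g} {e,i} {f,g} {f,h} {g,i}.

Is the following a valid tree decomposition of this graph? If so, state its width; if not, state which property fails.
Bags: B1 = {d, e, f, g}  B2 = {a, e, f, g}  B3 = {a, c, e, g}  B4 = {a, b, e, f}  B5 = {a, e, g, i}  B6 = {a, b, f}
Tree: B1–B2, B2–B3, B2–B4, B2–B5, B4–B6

No — vertex h appears in no bag.

A tree decomposition must satisfy three properties: every vertex lies in some bag; for every edge, both endpoints lie together in some bag; and for every vertex, the bags containing it form a connected subtree. Here vertex h appears in no bag, so the decomposition is invalid.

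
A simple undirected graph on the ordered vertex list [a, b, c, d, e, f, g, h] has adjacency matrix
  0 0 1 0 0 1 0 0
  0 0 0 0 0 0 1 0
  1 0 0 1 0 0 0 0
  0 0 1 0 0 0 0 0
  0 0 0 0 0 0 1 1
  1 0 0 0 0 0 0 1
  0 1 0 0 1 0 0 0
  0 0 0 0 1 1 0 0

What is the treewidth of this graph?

A width-1 tree decomposition is:
Bags: B1 = {c, d}  B2 = {a, c}  B3 = {a, f}  B4 = {f, h}  B5 = {e, h}  B6 = {e, g}  B7 = {b, g}
Tree: B1–B2, B2–B3, B3–B4, B4–B5, B5–B6, B6–B7
Each bag holds 2 vertices, so the decomposition has width 1, which upper-bounds the treewidth. Since G has at least one edge (e.g. d–c), it is not an edgeless graph, so tw(G) ≥ 1. Therefore the treewidth is 1.

1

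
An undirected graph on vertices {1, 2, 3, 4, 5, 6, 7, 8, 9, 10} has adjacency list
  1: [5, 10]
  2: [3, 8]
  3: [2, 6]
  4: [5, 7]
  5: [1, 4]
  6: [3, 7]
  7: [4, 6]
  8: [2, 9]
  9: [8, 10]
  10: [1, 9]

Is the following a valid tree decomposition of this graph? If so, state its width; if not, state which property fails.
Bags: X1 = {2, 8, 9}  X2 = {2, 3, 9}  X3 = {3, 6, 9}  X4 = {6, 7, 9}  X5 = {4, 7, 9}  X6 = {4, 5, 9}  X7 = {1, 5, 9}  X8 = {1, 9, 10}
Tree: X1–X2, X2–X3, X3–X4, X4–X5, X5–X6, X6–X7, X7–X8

Yes; width 2.

Vertex coverage: the bags together contain {1, 2, 3, 4, 5, 6, 7, 8, 9, 10}, the full vertex set. Edge coverage: each edge of G has both endpoints in at least one bag. Running intersection: for every vertex, the bags containing it form a connected subtree. All three properties hold, so this is a valid tree decomposition of width max|bag| − 1 = 2, and hence tw(G) ≤ 2.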